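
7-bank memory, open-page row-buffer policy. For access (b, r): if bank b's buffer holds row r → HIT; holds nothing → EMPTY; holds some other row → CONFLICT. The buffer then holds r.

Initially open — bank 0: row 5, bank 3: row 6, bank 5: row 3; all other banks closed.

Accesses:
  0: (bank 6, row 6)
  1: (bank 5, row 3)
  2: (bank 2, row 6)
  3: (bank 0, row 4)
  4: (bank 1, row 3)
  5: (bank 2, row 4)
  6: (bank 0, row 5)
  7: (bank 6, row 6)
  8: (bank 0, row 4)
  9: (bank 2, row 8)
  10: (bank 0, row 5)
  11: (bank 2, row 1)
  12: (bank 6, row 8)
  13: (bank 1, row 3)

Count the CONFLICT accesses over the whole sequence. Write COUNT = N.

#0 (6,6) E
#1 (5,3) H  (was 3)
#2 (2,6) E
#3 (0,4) C  (was 5)
#4 (1,3) E
#5 (2,4) C  (was 6)
#6 (0,5) C  (was 4)
#7 (6,6) H  (was 6)
#8 (0,4) C  (was 5)
#9 (2,8) C  (was 4)
#10 (0,5) C  (was 4)
#11 (2,1) C  (was 8)
#12 (6,8) C  (was 6)
#13 (1,3) H  (was 3)

COUNT = 8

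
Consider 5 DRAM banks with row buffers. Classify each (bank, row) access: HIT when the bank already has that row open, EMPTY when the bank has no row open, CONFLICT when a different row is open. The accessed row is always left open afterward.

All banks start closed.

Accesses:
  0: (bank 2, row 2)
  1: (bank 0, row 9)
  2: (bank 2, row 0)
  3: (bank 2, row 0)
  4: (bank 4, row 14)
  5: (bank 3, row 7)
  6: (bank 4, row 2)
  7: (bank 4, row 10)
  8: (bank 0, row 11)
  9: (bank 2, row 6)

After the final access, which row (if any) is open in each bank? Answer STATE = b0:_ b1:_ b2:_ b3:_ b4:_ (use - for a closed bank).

STATE = b0:11 b1:- b2:6 b3:7 b4:10

step 0: bank2 None->2 [EMPTY]
step 1: bank0 None->9 [EMPTY]
step 2: bank2 2->0 [CONFLICT]
step 3: bank2 0->0 [HIT]
step 4: bank4 None->14 [EMPTY]
step 5: bank3 None->7 [EMPTY]
step 6: bank4 14->2 [CONFLICT]
step 7: bank4 2->10 [CONFLICT]
step 8: bank0 9->11 [CONFLICT]
step 9: bank2 0->6 [CONFLICT]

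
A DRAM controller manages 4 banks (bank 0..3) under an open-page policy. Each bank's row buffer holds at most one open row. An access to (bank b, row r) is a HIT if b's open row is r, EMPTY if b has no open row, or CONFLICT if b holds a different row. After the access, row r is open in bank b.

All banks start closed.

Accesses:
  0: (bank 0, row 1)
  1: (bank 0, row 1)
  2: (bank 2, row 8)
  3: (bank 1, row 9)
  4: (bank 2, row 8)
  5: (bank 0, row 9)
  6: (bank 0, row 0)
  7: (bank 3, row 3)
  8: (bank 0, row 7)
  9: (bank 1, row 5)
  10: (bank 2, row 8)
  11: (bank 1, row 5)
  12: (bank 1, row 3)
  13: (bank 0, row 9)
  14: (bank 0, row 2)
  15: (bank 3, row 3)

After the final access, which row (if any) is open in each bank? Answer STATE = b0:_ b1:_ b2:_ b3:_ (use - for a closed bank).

STATE = b0:2 b1:3 b2:8 b3:3

0: bank 0 row 1 — prev None → EMPTY
1: bank 0 row 1 — prev 1 → HIT
2: bank 2 row 8 — prev None → EMPTY
3: bank 1 row 9 — prev None → EMPTY
4: bank 2 row 8 — prev 8 → HIT
5: bank 0 row 9 — prev 1 → CONFLICT
6: bank 0 row 0 — prev 9 → CONFLICT
7: bank 3 row 3 — prev None → EMPTY
8: bank 0 row 7 — prev 0 → CONFLICT
9: bank 1 row 5 — prev 9 → CONFLICT
10: bank 2 row 8 — prev 8 → HIT
11: bank 1 row 5 — prev 5 → HIT
12: bank 1 row 3 — prev 5 → CONFLICT
13: bank 0 row 9 — prev 7 → CONFLICT
14: bank 0 row 2 — prev 9 → CONFLICT
15: bank 3 row 3 — prev 3 → HIT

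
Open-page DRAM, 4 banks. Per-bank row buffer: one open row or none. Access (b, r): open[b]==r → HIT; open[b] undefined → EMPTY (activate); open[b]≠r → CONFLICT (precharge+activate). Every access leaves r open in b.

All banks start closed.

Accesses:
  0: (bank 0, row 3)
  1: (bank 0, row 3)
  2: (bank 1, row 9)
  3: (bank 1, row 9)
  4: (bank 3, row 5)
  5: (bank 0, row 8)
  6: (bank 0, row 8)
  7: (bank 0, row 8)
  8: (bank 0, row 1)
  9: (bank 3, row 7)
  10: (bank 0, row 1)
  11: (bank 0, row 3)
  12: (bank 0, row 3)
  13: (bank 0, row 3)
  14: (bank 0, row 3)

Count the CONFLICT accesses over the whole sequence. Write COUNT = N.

COUNT = 4

0: bank 0 row 3 — prev None → EMPTY
1: bank 0 row 3 — prev 3 → HIT
2: bank 1 row 9 — prev None → EMPTY
3: bank 1 row 9 — prev 9 → HIT
4: bank 3 row 5 — prev None → EMPTY
5: bank 0 row 8 — prev 3 → CONFLICT
6: bank 0 row 8 — prev 8 → HIT
7: bank 0 row 8 — prev 8 → HIT
8: bank 0 row 1 — prev 8 → CONFLICT
9: bank 3 row 7 — prev 5 → CONFLICT
10: bank 0 row 1 — prev 1 → HIT
11: bank 0 row 3 — prev 1 → CONFLICT
12: bank 0 row 3 — prev 3 → HIT
13: bank 0 row 3 — prev 3 → HIT
14: bank 0 row 3 — prev 3 → HIT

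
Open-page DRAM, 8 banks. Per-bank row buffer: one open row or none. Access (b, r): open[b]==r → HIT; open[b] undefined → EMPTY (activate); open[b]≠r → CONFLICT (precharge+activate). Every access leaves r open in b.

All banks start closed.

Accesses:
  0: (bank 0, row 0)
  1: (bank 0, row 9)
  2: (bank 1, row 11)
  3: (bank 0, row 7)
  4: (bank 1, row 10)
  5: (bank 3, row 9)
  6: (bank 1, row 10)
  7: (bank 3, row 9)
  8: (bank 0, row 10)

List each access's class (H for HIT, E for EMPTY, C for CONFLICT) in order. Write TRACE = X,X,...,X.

step 0: bank0 None->0 [EMPTY]
step 1: bank0 0->9 [CONFLICT]
step 2: bank1 None->11 [EMPTY]
step 3: bank0 9->7 [CONFLICT]
step 4: bank1 11->10 [CONFLICT]
step 5: bank3 None->9 [EMPTY]
step 6: bank1 10->10 [HIT]
step 7: bank3 9->9 [HIT]
step 8: bank0 7->10 [CONFLICT]

TRACE = E,C,E,C,C,E,H,H,C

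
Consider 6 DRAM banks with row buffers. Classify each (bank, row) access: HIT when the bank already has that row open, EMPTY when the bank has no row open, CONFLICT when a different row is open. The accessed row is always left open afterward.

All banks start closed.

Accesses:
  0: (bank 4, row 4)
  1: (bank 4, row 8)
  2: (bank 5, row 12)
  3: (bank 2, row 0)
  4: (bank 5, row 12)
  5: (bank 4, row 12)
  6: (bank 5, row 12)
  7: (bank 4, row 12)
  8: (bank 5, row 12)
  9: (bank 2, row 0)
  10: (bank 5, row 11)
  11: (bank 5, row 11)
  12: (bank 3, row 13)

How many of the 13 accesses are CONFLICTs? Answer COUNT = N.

COUNT = 3

#0 (4,4) E
#1 (4,8) C  (was 4)
#2 (5,12) E
#3 (2,0) E
#4 (5,12) H  (was 12)
#5 (4,12) C  (was 8)
#6 (5,12) H  (was 12)
#7 (4,12) H  (was 12)
#8 (5,12) H  (was 12)
#9 (2,0) H  (was 0)
#10 (5,11) C  (was 12)
#11 (5,11) H  (was 11)
#12 (3,13) E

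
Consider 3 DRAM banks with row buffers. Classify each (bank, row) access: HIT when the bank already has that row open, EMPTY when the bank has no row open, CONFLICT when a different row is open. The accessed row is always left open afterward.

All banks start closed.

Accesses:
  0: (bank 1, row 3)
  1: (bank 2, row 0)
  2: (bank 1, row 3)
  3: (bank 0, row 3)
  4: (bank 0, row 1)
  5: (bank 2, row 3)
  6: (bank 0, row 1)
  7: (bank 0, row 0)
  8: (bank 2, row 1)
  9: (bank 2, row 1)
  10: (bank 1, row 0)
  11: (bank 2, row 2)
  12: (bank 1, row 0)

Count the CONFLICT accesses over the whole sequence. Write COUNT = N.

  [0] b1 r3: no row ⇒ E
  [1] b2 r0: no row ⇒ E
  [2] b1 r3: had r3 ⇒ H
  [3] b0 r3: no row ⇒ E
  [4] b0 r1: had r3 ⇒ C
  [5] b2 r3: had r0 ⇒ C
  [6] b0 r1: had r1 ⇒ H
  [7] b0 r0: had r1 ⇒ C
  [8] b2 r1: had r3 ⇒ C
  [9] b2 r1: had r1 ⇒ H
  [10] b1 r0: had r3 ⇒ C
  [11] b2 r2: had r1 ⇒ C
  [12] b1 r0: had r0 ⇒ H

COUNT = 6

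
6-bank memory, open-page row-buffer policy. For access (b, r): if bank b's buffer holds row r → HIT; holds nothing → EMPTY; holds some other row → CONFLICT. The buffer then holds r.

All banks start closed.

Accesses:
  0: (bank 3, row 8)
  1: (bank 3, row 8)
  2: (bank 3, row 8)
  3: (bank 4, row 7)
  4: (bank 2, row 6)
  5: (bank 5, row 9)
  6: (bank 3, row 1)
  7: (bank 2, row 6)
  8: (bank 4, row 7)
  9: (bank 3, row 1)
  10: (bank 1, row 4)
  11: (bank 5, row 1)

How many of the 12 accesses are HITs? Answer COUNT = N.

COUNT = 5

step 0: bank3 None->8 [EMPTY]
step 1: bank3 8->8 [HIT]
step 2: bank3 8->8 [HIT]
step 3: bank4 None->7 [EMPTY]
step 4: bank2 None->6 [EMPTY]
step 5: bank5 None->9 [EMPTY]
step 6: bank3 8->1 [CONFLICT]
step 7: bank2 6->6 [HIT]
step 8: bank4 7->7 [HIT]
step 9: bank3 1->1 [HIT]
step 10: bank1 None->4 [EMPTY]
step 11: bank5 9->1 [CONFLICT]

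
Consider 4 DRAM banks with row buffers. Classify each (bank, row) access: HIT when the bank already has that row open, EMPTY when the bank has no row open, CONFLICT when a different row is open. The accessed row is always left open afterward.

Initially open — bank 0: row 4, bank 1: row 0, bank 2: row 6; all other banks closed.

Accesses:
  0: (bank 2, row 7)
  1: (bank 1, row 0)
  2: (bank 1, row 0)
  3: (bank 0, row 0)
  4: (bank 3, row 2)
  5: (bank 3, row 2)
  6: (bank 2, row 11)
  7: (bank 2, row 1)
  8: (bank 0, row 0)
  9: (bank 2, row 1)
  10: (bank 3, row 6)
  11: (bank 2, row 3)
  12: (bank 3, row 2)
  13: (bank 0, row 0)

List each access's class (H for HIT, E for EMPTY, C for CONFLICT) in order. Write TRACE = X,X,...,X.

#0 (2,7) C  (was 6)
#1 (1,0) H  (was 0)
#2 (1,0) H  (was 0)
#3 (0,0) C  (was 4)
#4 (3,2) E
#5 (3,2) H  (was 2)
#6 (2,11) C  (was 7)
#7 (2,1) C  (was 11)
#8 (0,0) H  (was 0)
#9 (2,1) H  (was 1)
#10 (3,6) C  (was 2)
#11 (2,3) C  (was 1)
#12 (3,2) C  (was 6)
#13 (0,0) H  (was 0)

TRACE = C,H,H,C,E,H,C,C,H,H,C,C,C,H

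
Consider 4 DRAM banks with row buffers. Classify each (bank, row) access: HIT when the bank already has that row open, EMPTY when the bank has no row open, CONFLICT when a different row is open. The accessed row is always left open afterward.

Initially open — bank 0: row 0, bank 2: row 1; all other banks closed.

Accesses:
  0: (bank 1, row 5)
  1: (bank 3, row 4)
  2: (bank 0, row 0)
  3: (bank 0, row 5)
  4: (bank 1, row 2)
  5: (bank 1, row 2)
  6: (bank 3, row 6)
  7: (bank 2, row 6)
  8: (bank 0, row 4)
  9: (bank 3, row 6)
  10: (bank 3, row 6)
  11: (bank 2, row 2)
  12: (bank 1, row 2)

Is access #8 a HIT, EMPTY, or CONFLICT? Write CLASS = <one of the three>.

  [0] b1 r5: no row ⇒ E
  [1] b3 r4: no row ⇒ E
  [2] b0 r0: had r0 ⇒ H
  [3] b0 r5: had r0 ⇒ C
  [4] b1 r2: had r5 ⇒ C
  [5] b1 r2: had r2 ⇒ H
  [6] b3 r6: had r4 ⇒ C
  [7] b2 r6: had r1 ⇒ C
  [8] b0 r4: had r5 ⇒ C
  [9] b3 r6: had r6 ⇒ H
  [10] b3 r6: had r6 ⇒ H
  [11] b2 r2: had r6 ⇒ C
  [12] b1 r2: had r2 ⇒ H

CLASS = CONFLICT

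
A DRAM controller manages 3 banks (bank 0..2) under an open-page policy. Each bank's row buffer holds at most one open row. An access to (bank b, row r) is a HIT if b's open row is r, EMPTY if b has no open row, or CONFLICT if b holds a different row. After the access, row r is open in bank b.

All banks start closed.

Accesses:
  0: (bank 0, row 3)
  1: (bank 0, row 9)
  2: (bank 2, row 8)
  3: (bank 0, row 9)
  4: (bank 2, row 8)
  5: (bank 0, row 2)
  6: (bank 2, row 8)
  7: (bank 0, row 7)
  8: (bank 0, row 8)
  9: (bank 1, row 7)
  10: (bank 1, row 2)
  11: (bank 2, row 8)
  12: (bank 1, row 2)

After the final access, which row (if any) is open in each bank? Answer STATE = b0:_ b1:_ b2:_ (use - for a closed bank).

#0 (0,3) E
#1 (0,9) C  (was 3)
#2 (2,8) E
#3 (0,9) H  (was 9)
#4 (2,8) H  (was 8)
#5 (0,2) C  (was 9)
#6 (2,8) H  (was 8)
#7 (0,7) C  (was 2)
#8 (0,8) C  (was 7)
#9 (1,7) E
#10 (1,2) C  (was 7)
#11 (2,8) H  (was 8)
#12 (1,2) H  (was 2)

STATE = b0:8 b1:2 b2:8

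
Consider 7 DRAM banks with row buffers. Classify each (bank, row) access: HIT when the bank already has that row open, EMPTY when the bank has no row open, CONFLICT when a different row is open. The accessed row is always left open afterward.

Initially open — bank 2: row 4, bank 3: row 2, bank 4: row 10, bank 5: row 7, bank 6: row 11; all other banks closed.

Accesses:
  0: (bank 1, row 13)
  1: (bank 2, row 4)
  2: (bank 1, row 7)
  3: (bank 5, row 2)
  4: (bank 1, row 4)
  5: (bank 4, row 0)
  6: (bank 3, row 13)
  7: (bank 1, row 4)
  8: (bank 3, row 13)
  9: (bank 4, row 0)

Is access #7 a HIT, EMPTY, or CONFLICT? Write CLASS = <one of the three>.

CLASS = HIT

step 0: bank1 None->13 [EMPTY]
step 1: bank2 4->4 [HIT]
step 2: bank1 13->7 [CONFLICT]
step 3: bank5 7->2 [CONFLICT]
step 4: bank1 7->4 [CONFLICT]
step 5: bank4 10->0 [CONFLICT]
step 6: bank3 2->13 [CONFLICT]
step 7: bank1 4->4 [HIT]
step 8: bank3 13->13 [HIT]
step 9: bank4 0->0 [HIT]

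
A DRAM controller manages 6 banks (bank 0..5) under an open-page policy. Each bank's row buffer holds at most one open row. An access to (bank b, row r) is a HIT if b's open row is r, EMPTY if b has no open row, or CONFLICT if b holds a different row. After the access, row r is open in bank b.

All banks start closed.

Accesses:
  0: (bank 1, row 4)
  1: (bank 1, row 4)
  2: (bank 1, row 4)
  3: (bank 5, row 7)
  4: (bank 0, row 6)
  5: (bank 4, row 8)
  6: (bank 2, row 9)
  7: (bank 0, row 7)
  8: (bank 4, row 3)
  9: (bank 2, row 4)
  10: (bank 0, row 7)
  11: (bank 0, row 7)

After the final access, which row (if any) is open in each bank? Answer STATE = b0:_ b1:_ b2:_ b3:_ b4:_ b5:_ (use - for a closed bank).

#0 (1,4) E
#1 (1,4) H  (was 4)
#2 (1,4) H  (was 4)
#3 (5,7) E
#4 (0,6) E
#5 (4,8) E
#6 (2,9) E
#7 (0,7) C  (was 6)
#8 (4,3) C  (was 8)
#9 (2,4) C  (was 9)
#10 (0,7) H  (was 7)
#11 (0,7) H  (was 7)

STATE = b0:7 b1:4 b2:4 b3:- b4:3 b5:7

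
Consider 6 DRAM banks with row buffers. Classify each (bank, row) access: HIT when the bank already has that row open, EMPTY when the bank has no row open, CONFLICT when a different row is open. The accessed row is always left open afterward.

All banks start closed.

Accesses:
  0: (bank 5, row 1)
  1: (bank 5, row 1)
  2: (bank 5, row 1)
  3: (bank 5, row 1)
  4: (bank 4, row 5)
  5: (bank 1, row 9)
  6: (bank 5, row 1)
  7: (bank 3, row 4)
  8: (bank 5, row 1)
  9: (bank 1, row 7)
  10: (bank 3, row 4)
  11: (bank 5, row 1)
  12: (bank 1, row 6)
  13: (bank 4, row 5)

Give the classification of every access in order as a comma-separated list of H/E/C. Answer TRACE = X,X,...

#0 (5,1) E
#1 (5,1) H  (was 1)
#2 (5,1) H  (was 1)
#3 (5,1) H  (was 1)
#4 (4,5) E
#5 (1,9) E
#6 (5,1) H  (was 1)
#7 (3,4) E
#8 (5,1) H  (was 1)
#9 (1,7) C  (was 9)
#10 (3,4) H  (was 4)
#11 (5,1) H  (was 1)
#12 (1,6) C  (was 7)
#13 (4,5) H  (was 5)

TRACE = E,H,H,H,E,E,H,E,H,C,H,H,C,H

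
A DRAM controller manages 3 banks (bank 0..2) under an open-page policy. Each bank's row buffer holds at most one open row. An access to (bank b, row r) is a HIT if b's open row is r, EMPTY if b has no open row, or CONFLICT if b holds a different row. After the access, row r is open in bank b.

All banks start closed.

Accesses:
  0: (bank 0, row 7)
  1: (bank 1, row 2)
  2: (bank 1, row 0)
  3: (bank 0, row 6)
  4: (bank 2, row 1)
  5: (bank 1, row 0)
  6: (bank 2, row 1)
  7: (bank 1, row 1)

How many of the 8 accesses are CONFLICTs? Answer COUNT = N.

COUNT = 3

0: bank 0 row 7 — prev None → EMPTY
1: bank 1 row 2 — prev None → EMPTY
2: bank 1 row 0 — prev 2 → CONFLICT
3: bank 0 row 6 — prev 7 → CONFLICT
4: bank 2 row 1 — prev None → EMPTY
5: bank 1 row 0 — prev 0 → HIT
6: bank 2 row 1 — prev 1 → HIT
7: bank 1 row 1 — prev 0 → CONFLICT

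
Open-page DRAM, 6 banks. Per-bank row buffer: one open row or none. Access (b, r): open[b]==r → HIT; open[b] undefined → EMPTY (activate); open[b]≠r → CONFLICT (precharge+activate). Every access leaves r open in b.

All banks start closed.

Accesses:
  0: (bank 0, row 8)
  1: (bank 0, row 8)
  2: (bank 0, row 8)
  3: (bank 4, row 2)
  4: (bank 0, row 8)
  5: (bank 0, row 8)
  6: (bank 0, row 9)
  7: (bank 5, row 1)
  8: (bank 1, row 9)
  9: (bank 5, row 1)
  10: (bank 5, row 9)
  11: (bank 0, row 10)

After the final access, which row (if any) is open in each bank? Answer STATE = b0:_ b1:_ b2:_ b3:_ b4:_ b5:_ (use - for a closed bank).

step 0: bank0 None->8 [EMPTY]
step 1: bank0 8->8 [HIT]
step 2: bank0 8->8 [HIT]
step 3: bank4 None->2 [EMPTY]
step 4: bank0 8->8 [HIT]
step 5: bank0 8->8 [HIT]
step 6: bank0 8->9 [CONFLICT]
step 7: bank5 None->1 [EMPTY]
step 8: bank1 None->9 [EMPTY]
step 9: bank5 1->1 [HIT]
step 10: bank5 1->9 [CONFLICT]
step 11: bank0 9->10 [CONFLICT]

STATE = b0:10 b1:9 b2:- b3:- b4:2 b5:9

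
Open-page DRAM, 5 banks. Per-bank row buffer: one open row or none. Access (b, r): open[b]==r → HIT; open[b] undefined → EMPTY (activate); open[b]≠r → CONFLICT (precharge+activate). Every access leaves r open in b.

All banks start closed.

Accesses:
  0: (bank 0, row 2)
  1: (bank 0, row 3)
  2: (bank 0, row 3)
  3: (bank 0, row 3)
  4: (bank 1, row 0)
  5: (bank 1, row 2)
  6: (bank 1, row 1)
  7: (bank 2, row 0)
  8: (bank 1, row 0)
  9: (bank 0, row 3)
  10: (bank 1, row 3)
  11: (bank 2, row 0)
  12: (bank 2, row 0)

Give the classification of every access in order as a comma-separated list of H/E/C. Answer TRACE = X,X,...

TRACE = E,C,H,H,E,C,C,E,C,H,C,H,H

#0 (0,2) E
#1 (0,3) C  (was 2)
#2 (0,3) H  (was 3)
#3 (0,3) H  (was 3)
#4 (1,0) E
#5 (1,2) C  (was 0)
#6 (1,1) C  (was 2)
#7 (2,0) E
#8 (1,0) C  (was 1)
#9 (0,3) H  (was 3)
#10 (1,3) C  (was 0)
#11 (2,0) H  (was 0)
#12 (2,0) H  (was 0)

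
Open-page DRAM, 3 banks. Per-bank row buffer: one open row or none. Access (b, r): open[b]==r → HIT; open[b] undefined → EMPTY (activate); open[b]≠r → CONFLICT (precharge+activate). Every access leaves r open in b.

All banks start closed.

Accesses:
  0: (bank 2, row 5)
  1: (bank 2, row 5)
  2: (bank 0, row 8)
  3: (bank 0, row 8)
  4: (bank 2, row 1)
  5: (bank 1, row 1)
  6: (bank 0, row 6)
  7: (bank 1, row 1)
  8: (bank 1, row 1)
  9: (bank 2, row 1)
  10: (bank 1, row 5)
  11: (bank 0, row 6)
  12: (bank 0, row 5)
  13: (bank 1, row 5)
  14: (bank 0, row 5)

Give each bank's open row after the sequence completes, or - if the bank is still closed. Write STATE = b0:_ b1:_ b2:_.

  [0] b2 r5: no row ⇒ E
  [1] b2 r5: had r5 ⇒ H
  [2] b0 r8: no row ⇒ E
  [3] b0 r8: had r8 ⇒ H
  [4] b2 r1: had r5 ⇒ C
  [5] b1 r1: no row ⇒ E
  [6] b0 r6: had r8 ⇒ C
  [7] b1 r1: had r1 ⇒ H
  [8] b1 r1: had r1 ⇒ H
  [9] b2 r1: had r1 ⇒ H
  [10] b1 r5: had r1 ⇒ C
  [11] b0 r6: had r6 ⇒ H
  [12] b0 r5: had r6 ⇒ C
  [13] b1 r5: had r5 ⇒ H
  [14] b0 r5: had r5 ⇒ H

STATE = b0:5 b1:5 b2:1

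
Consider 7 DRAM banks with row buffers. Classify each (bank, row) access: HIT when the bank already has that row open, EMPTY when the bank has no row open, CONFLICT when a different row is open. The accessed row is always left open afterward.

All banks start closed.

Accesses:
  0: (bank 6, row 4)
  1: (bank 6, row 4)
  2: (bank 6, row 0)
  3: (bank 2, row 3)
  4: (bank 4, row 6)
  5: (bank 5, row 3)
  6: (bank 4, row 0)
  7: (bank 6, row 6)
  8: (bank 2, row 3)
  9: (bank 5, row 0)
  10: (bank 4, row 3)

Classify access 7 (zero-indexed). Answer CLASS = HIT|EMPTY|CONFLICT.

CLASS = CONFLICT

  [0] b6 r4: no row ⇒ E
  [1] b6 r4: had r4 ⇒ H
  [2] b6 r0: had r4 ⇒ C
  [3] b2 r3: no row ⇒ E
  [4] b4 r6: no row ⇒ E
  [5] b5 r3: no row ⇒ E
  [6] b4 r0: had r6 ⇒ C
  [7] b6 r6: had r0 ⇒ C
  [8] b2 r3: had r3 ⇒ H
  [9] b5 r0: had r3 ⇒ C
  [10] b4 r3: had r0 ⇒ C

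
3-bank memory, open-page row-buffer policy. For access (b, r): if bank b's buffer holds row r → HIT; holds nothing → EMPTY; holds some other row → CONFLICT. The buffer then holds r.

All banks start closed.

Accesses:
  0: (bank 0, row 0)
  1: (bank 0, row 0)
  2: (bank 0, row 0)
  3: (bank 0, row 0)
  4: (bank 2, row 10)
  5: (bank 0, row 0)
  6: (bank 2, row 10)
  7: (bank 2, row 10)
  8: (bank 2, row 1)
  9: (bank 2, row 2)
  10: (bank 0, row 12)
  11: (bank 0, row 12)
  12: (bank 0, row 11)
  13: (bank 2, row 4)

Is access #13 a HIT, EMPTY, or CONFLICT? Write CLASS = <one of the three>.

CLASS = CONFLICT

#0 (0,0) E
#1 (0,0) H  (was 0)
#2 (0,0) H  (was 0)
#3 (0,0) H  (was 0)
#4 (2,10) E
#5 (0,0) H  (was 0)
#6 (2,10) H  (was 10)
#7 (2,10) H  (was 10)
#8 (2,1) C  (was 10)
#9 (2,2) C  (was 1)
#10 (0,12) C  (was 0)
#11 (0,12) H  (was 12)
#12 (0,11) C  (was 12)
#13 (2,4) C  (was 2)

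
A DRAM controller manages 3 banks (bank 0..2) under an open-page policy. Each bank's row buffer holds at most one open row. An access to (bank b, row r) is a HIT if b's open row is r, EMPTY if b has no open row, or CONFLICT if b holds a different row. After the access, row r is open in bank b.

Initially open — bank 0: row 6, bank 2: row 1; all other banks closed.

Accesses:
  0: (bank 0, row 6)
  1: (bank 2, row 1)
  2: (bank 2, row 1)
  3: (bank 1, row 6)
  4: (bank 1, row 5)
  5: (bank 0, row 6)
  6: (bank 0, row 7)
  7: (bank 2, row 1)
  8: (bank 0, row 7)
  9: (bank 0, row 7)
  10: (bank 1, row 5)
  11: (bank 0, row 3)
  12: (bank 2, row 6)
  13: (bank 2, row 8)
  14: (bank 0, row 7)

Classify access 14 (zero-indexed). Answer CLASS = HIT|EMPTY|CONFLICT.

CLASS = CONFLICT

#0 (0,6) H  (was 6)
#1 (2,1) H  (was 1)
#2 (2,1) H  (was 1)
#3 (1,6) E
#4 (1,5) C  (was 6)
#5 (0,6) H  (was 6)
#6 (0,7) C  (was 6)
#7 (2,1) H  (was 1)
#8 (0,7) H  (was 7)
#9 (0,7) H  (was 7)
#10 (1,5) H  (was 5)
#11 (0,3) C  (was 7)
#12 (2,6) C  (was 1)
#13 (2,8) C  (was 6)
#14 (0,7) C  (was 3)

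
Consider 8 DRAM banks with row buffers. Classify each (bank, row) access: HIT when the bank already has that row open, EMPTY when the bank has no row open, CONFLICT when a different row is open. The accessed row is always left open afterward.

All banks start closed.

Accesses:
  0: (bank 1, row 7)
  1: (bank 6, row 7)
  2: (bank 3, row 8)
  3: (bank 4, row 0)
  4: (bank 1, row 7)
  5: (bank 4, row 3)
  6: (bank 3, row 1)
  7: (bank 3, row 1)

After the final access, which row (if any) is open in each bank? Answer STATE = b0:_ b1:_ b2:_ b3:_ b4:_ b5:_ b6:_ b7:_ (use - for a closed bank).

  [0] b1 r7: no row ⇒ E
  [1] b6 r7: no row ⇒ E
  [2] b3 r8: no row ⇒ E
  [3] b4 r0: no row ⇒ E
  [4] b1 r7: had r7 ⇒ H
  [5] b4 r3: had r0 ⇒ C
  [6] b3 r1: had r8 ⇒ C
  [7] b3 r1: had r1 ⇒ H

STATE = b0:- b1:7 b2:- b3:1 b4:3 b5:- b6:7 b7:-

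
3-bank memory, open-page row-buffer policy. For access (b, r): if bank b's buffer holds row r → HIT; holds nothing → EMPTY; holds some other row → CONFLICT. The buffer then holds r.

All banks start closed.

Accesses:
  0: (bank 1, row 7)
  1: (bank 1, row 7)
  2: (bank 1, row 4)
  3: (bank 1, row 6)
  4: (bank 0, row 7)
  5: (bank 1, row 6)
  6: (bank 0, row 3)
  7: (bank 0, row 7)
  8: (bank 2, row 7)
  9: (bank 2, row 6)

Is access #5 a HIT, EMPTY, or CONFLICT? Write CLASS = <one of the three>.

  [0] b1 r7: no row ⇒ E
  [1] b1 r7: had r7 ⇒ H
  [2] b1 r4: had r7 ⇒ C
  [3] b1 r6: had r4 ⇒ C
  [4] b0 r7: no row ⇒ E
  [5] b1 r6: had r6 ⇒ H
  [6] b0 r3: had r7 ⇒ C
  [7] b0 r7: had r3 ⇒ C
  [8] b2 r7: no row ⇒ E
  [9] b2 r6: had r7 ⇒ C

CLASS = HIT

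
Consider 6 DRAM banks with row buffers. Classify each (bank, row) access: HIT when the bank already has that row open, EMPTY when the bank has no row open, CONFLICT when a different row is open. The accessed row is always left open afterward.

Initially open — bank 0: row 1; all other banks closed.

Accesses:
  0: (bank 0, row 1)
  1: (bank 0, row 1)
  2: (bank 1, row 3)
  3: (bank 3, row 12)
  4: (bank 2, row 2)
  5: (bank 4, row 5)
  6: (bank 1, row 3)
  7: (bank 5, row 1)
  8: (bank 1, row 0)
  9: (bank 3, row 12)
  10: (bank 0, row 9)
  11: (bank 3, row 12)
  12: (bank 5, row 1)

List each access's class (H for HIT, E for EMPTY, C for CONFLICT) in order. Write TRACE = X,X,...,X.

#0 (0,1) H  (was 1)
#1 (0,1) H  (was 1)
#2 (1,3) E
#3 (3,12) E
#4 (2,2) E
#5 (4,5) E
#6 (1,3) H  (was 3)
#7 (5,1) E
#8 (1,0) C  (was 3)
#9 (3,12) H  (was 12)
#10 (0,9) C  (was 1)
#11 (3,12) H  (was 12)
#12 (5,1) H  (was 1)

TRACE = H,H,E,E,E,E,H,E,C,H,C,H,H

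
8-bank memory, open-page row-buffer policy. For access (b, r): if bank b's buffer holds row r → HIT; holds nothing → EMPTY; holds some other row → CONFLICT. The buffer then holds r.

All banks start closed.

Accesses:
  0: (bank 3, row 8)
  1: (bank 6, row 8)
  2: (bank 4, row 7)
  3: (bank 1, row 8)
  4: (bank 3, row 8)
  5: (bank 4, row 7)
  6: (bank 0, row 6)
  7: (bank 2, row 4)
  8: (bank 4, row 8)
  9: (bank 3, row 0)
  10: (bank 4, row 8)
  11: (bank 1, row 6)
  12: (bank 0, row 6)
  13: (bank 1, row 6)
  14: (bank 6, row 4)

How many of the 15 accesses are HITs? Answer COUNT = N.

COUNT = 5

  [0] b3 r8: no row ⇒ E
  [1] b6 r8: no row ⇒ E
  [2] b4 r7: no row ⇒ E
  [3] b1 r8: no row ⇒ E
  [4] b3 r8: had r8 ⇒ H
  [5] b4 r7: had r7 ⇒ H
  [6] b0 r6: no row ⇒ E
  [7] b2 r4: no row ⇒ E
  [8] b4 r8: had r7 ⇒ C
  [9] b3 r0: had r8 ⇒ C
  [10] b4 r8: had r8 ⇒ H
  [11] b1 r6: had r8 ⇒ C
  [12] b0 r6: had r6 ⇒ H
  [13] b1 r6: had r6 ⇒ H
  [14] b6 r4: had r8 ⇒ C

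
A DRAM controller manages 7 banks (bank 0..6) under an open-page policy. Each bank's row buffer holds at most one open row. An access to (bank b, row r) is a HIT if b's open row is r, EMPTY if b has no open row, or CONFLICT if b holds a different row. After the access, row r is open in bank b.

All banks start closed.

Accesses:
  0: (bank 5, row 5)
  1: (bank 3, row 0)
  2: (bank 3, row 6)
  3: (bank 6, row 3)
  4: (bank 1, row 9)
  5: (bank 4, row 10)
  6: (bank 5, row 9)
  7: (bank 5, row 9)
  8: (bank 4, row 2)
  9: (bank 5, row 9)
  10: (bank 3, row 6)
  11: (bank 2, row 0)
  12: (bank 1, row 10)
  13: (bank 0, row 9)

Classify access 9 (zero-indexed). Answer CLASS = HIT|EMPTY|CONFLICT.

step 0: bank5 None->5 [EMPTY]
step 1: bank3 None->0 [EMPTY]
step 2: bank3 0->6 [CONFLICT]
step 3: bank6 None->3 [EMPTY]
step 4: bank1 None->9 [EMPTY]
step 5: bank4 None->10 [EMPTY]
step 6: bank5 5->9 [CONFLICT]
step 7: bank5 9->9 [HIT]
step 8: bank4 10->2 [CONFLICT]
step 9: bank5 9->9 [HIT]
step 10: bank3 6->6 [HIT]
step 11: bank2 None->0 [EMPTY]
step 12: bank1 9->10 [CONFLICT]
step 13: bank0 None->9 [EMPTY]

CLASS = HIT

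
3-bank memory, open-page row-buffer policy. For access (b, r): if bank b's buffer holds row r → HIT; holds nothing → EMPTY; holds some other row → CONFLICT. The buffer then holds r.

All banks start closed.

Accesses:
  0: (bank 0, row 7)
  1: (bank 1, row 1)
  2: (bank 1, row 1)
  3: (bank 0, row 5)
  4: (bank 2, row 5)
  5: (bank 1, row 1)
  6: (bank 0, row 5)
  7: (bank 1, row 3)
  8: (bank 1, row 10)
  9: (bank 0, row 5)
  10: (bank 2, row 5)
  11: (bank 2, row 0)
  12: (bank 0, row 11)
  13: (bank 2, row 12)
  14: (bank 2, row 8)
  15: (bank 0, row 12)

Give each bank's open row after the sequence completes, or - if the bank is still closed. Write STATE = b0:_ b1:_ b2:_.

  [0] b0 r7: no row ⇒ E
  [1] b1 r1: no row ⇒ E
  [2] b1 r1: had r1 ⇒ H
  [3] b0 r5: had r7 ⇒ C
  [4] b2 r5: no row ⇒ E
  [5] b1 r1: had r1 ⇒ H
  [6] b0 r5: had r5 ⇒ H
  [7] b1 r3: had r1 ⇒ C
  [8] b1 r10: had r3 ⇒ C
  [9] b0 r5: had r5 ⇒ H
  [10] b2 r5: had r5 ⇒ H
  [11] b2 r0: had r5 ⇒ C
  [12] b0 r11: had r5 ⇒ C
  [13] b2 r12: had r0 ⇒ C
  [14] b2 r8: had r12 ⇒ C
  [15] b0 r12: had r11 ⇒ C

STATE = b0:12 b1:10 b2:8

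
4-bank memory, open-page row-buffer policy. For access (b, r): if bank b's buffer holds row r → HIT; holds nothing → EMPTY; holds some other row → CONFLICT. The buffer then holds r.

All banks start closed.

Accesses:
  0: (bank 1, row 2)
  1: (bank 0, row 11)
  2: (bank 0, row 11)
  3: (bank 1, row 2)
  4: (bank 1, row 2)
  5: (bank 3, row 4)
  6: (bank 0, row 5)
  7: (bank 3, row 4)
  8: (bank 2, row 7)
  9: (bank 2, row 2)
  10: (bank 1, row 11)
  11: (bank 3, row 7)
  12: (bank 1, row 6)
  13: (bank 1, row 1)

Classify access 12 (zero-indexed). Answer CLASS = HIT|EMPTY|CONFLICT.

CLASS = CONFLICT

step 0: bank1 None->2 [EMPTY]
step 1: bank0 None->11 [EMPTY]
step 2: bank0 11->11 [HIT]
step 3: bank1 2->2 [HIT]
step 4: bank1 2->2 [HIT]
step 5: bank3 None->4 [EMPTY]
step 6: bank0 11->5 [CONFLICT]
step 7: bank3 4->4 [HIT]
step 8: bank2 None->7 [EMPTY]
step 9: bank2 7->2 [CONFLICT]
step 10: bank1 2->11 [CONFLICT]
step 11: bank3 4->7 [CONFLICT]
step 12: bank1 11->6 [CONFLICT]
step 13: bank1 6->1 [CONFLICT]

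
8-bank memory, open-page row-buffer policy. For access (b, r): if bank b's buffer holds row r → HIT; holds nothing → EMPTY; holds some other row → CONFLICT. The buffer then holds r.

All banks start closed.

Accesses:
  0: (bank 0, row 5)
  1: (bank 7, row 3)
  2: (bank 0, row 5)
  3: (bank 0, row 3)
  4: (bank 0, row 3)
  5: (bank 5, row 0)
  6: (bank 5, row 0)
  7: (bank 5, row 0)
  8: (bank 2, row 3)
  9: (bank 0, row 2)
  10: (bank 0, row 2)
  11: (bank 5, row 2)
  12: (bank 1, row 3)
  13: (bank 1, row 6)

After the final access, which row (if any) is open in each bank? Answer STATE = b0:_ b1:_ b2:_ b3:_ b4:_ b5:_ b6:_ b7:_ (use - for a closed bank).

STATE = b0:2 b1:6 b2:3 b3:- b4:- b5:2 b6:- b7:3

  [0] b0 r5: no row ⇒ E
  [1] b7 r3: no row ⇒ E
  [2] b0 r5: had r5 ⇒ H
  [3] b0 r3: had r5 ⇒ C
  [4] b0 r3: had r3 ⇒ H
  [5] b5 r0: no row ⇒ E
  [6] b5 r0: had r0 ⇒ H
  [7] b5 r0: had r0 ⇒ H
  [8] b2 r3: no row ⇒ E
  [9] b0 r2: had r3 ⇒ C
  [10] b0 r2: had r2 ⇒ H
  [11] b5 r2: had r0 ⇒ C
  [12] b1 r3: no row ⇒ E
  [13] b1 r6: had r3 ⇒ C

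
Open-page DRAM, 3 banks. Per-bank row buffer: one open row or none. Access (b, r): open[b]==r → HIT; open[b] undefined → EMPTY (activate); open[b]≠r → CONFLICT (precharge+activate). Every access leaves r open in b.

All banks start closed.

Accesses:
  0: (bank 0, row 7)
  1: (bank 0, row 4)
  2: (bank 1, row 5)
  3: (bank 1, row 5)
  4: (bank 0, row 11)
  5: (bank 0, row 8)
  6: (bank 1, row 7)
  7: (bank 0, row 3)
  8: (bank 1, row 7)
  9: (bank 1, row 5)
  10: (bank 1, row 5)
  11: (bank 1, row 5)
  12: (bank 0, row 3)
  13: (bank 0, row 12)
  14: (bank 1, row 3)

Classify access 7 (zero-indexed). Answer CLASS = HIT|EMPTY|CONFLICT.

CLASS = CONFLICT

#0 (0,7) E
#1 (0,4) C  (was 7)
#2 (1,5) E
#3 (1,5) H  (was 5)
#4 (0,11) C  (was 4)
#5 (0,8) C  (was 11)
#6 (1,7) C  (was 5)
#7 (0,3) C  (was 8)
#8 (1,7) H  (was 7)
#9 (1,5) C  (was 7)
#10 (1,5) H  (was 5)
#11 (1,5) H  (was 5)
#12 (0,3) H  (was 3)
#13 (0,12) C  (was 3)
#14 (1,3) C  (was 5)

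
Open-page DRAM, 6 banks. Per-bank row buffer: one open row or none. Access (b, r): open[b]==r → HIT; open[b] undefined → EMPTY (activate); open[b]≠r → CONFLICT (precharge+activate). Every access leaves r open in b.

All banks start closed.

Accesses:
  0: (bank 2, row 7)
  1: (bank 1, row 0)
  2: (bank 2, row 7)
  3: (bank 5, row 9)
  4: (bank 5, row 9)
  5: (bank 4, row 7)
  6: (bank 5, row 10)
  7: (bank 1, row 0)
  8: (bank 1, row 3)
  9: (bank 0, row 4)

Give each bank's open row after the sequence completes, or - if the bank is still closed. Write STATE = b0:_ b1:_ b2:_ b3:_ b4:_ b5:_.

0: bank 2 row 7 — prev None → EMPTY
1: bank 1 row 0 — prev None → EMPTY
2: bank 2 row 7 — prev 7 → HIT
3: bank 5 row 9 — prev None → EMPTY
4: bank 5 row 9 — prev 9 → HIT
5: bank 4 row 7 — prev None → EMPTY
6: bank 5 row 10 — prev 9 → CONFLICT
7: bank 1 row 0 — prev 0 → HIT
8: bank 1 row 3 — prev 0 → CONFLICT
9: bank 0 row 4 — prev None → EMPTY

STATE = b0:4 b1:3 b2:7 b3:- b4:7 b5:10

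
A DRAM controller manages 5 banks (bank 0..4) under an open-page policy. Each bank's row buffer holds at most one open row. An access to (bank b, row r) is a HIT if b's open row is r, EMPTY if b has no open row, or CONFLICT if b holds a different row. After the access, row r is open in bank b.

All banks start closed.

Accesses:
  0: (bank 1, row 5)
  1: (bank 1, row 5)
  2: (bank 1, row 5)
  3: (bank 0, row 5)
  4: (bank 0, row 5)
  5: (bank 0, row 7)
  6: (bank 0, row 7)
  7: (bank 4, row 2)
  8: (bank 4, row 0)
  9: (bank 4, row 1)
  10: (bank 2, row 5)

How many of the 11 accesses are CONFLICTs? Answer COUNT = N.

#0 (1,5) E
#1 (1,5) H  (was 5)
#2 (1,5) H  (was 5)
#3 (0,5) E
#4 (0,5) H  (was 5)
#5 (0,7) C  (was 5)
#6 (0,7) H  (was 7)
#7 (4,2) E
#8 (4,0) C  (was 2)
#9 (4,1) C  (was 0)
#10 (2,5) E

COUNT = 3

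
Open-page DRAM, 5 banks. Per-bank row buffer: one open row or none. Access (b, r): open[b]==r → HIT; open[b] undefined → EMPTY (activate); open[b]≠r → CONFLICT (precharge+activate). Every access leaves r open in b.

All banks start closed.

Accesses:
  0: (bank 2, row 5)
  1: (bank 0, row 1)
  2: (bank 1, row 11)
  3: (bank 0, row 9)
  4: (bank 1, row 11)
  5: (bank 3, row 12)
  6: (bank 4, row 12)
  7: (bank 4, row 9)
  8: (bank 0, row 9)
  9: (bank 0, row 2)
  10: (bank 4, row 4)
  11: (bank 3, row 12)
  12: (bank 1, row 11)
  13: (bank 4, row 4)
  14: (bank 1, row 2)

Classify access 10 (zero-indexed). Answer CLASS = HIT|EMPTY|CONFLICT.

CLASS = CONFLICT

step 0: bank2 None->5 [EMPTY]
step 1: bank0 None->1 [EMPTY]
step 2: bank1 None->11 [EMPTY]
step 3: bank0 1->9 [CONFLICT]
step 4: bank1 11->11 [HIT]
step 5: bank3 None->12 [EMPTY]
step 6: bank4 None->12 [EMPTY]
step 7: bank4 12->9 [CONFLICT]
step 8: bank0 9->9 [HIT]
step 9: bank0 9->2 [CONFLICT]
step 10: bank4 9->4 [CONFLICT]
step 11: bank3 12->12 [HIT]
step 12: bank1 11->11 [HIT]
step 13: bank4 4->4 [HIT]
step 14: bank1 11->2 [CONFLICT]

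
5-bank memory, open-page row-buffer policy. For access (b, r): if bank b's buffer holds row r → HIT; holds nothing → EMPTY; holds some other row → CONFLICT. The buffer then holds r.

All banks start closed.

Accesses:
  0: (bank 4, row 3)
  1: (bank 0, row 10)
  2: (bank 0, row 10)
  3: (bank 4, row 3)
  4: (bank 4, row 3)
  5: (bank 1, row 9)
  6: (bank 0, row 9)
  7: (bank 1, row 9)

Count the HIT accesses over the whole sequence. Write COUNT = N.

step 0: bank4 None->3 [EMPTY]
step 1: bank0 None->10 [EMPTY]
step 2: bank0 10->10 [HIT]
step 3: bank4 3->3 [HIT]
step 4: bank4 3->3 [HIT]
step 5: bank1 None->9 [EMPTY]
step 6: bank0 10->9 [CONFLICT]
step 7: bank1 9->9 [HIT]

COUNT = 4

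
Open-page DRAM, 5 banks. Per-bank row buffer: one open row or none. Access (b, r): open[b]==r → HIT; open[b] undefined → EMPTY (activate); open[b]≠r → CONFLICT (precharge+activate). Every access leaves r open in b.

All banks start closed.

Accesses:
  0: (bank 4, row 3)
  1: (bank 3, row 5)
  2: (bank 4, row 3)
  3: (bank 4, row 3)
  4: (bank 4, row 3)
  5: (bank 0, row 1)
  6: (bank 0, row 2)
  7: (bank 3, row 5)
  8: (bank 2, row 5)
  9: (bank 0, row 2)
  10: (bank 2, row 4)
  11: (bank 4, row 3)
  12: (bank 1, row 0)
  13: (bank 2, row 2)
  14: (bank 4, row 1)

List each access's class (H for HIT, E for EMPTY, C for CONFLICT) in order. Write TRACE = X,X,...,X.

TRACE = E,E,H,H,H,E,C,H,E,H,C,H,E,C,C

  [0] b4 r3: no row ⇒ E
  [1] b3 r5: no row ⇒ E
  [2] b4 r3: had r3 ⇒ H
  [3] b4 r3: had r3 ⇒ H
  [4] b4 r3: had r3 ⇒ H
  [5] b0 r1: no row ⇒ E
  [6] b0 r2: had r1 ⇒ C
  [7] b3 r5: had r5 ⇒ H
  [8] b2 r5: no row ⇒ E
  [9] b0 r2: had r2 ⇒ H
  [10] b2 r4: had r5 ⇒ C
  [11] b4 r3: had r3 ⇒ H
  [12] b1 r0: no row ⇒ E
  [13] b2 r2: had r4 ⇒ C
  [14] b4 r1: had r3 ⇒ C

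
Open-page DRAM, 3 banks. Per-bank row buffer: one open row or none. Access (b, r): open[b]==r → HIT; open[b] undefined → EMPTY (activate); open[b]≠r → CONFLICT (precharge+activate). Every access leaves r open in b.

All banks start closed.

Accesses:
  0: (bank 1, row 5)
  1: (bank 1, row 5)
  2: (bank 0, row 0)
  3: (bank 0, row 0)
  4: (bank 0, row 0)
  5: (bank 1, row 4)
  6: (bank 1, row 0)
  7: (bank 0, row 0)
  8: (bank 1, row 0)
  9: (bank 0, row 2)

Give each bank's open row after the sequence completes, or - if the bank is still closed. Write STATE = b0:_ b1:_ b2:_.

  [0] b1 r5: no row ⇒ E
  [1] b1 r5: had r5 ⇒ H
  [2] b0 r0: no row ⇒ E
  [3] b0 r0: had r0 ⇒ H
  [4] b0 r0: had r0 ⇒ H
  [5] b1 r4: had r5 ⇒ C
  [6] b1 r0: had r4 ⇒ C
  [7] b0 r0: had r0 ⇒ H
  [8] b1 r0: had r0 ⇒ H
  [9] b0 r2: had r0 ⇒ C

STATE = b0:2 b1:0 b2:-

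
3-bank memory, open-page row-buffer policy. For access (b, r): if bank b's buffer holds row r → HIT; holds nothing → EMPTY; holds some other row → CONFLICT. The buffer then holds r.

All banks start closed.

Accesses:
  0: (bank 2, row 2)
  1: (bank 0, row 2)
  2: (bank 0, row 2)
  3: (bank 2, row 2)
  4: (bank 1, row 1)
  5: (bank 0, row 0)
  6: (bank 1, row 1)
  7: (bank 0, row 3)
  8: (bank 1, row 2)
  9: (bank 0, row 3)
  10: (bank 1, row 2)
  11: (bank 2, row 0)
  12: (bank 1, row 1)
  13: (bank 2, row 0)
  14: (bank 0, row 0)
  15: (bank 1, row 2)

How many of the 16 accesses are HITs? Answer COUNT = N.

COUNT = 6

#0 (2,2) E
#1 (0,2) E
#2 (0,2) H  (was 2)
#3 (2,2) H  (was 2)
#4 (1,1) E
#5 (0,0) C  (was 2)
#6 (1,1) H  (was 1)
#7 (0,3) C  (was 0)
#8 (1,2) C  (was 1)
#9 (0,3) H  (was 3)
#10 (1,2) H  (was 2)
#11 (2,0) C  (was 2)
#12 (1,1) C  (was 2)
#13 (2,0) H  (was 0)
#14 (0,0) C  (was 3)
#15 (1,2) C  (was 1)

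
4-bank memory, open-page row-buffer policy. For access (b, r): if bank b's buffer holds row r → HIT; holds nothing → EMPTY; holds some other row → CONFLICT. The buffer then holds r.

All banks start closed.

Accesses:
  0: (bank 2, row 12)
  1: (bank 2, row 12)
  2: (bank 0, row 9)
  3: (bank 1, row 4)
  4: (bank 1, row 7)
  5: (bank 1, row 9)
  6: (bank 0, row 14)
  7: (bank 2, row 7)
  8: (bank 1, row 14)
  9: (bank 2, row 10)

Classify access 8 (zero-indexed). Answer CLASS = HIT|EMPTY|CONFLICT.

CLASS = CONFLICT

0: bank 2 row 12 — prev None → EMPTY
1: bank 2 row 12 — prev 12 → HIT
2: bank 0 row 9 — prev None → EMPTY
3: bank 1 row 4 — prev None → EMPTY
4: bank 1 row 7 — prev 4 → CONFLICT
5: bank 1 row 9 — prev 7 → CONFLICT
6: bank 0 row 14 — prev 9 → CONFLICT
7: bank 2 row 7 — prev 12 → CONFLICT
8: bank 1 row 14 — prev 9 → CONFLICT
9: bank 2 row 10 — prev 7 → CONFLICT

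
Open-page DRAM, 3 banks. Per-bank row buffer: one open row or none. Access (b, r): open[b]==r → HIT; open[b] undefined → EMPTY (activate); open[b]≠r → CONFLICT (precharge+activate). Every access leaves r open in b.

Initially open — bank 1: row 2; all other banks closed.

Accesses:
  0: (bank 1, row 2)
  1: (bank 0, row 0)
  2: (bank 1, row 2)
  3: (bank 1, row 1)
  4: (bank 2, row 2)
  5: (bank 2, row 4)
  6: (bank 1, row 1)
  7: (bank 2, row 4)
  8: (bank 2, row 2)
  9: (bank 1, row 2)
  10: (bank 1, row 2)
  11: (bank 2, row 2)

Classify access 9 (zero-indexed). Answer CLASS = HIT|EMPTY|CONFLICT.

CLASS = CONFLICT

  [0] b1 r2: had r2 ⇒ H
  [1] b0 r0: no row ⇒ E
  [2] b1 r2: had r2 ⇒ H
  [3] b1 r1: had r2 ⇒ C
  [4] b2 r2: no row ⇒ E
  [5] b2 r4: had r2 ⇒ C
  [6] b1 r1: had r1 ⇒ H
  [7] b2 r4: had r4 ⇒ H
  [8] b2 r2: had r4 ⇒ C
  [9] b1 r2: had r1 ⇒ C
  [10] b1 r2: had r2 ⇒ H
  [11] b2 r2: had r2 ⇒ H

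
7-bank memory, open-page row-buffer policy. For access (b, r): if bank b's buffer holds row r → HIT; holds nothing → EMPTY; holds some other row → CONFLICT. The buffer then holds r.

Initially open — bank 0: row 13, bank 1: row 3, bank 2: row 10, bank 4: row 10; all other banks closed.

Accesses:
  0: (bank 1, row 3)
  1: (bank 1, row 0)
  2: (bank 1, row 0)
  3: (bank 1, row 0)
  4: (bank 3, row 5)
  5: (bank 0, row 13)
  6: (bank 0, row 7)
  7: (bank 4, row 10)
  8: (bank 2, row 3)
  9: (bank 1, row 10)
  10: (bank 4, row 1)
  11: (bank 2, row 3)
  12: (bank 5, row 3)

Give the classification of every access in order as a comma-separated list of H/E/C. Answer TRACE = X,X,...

TRACE = H,C,H,H,E,H,C,H,C,C,C,H,E

  [0] b1 r3: had r3 ⇒ H
  [1] b1 r0: had r3 ⇒ C
  [2] b1 r0: had r0 ⇒ H
  [3] b1 r0: had r0 ⇒ H
  [4] b3 r5: no row ⇒ E
  [5] b0 r13: had r13 ⇒ H
  [6] b0 r7: had r13 ⇒ C
  [7] b4 r10: had r10 ⇒ H
  [8] b2 r3: had r10 ⇒ C
  [9] b1 r10: had r0 ⇒ C
  [10] b4 r1: had r10 ⇒ C
  [11] b2 r3: had r3 ⇒ H
  [12] b5 r3: no row ⇒ E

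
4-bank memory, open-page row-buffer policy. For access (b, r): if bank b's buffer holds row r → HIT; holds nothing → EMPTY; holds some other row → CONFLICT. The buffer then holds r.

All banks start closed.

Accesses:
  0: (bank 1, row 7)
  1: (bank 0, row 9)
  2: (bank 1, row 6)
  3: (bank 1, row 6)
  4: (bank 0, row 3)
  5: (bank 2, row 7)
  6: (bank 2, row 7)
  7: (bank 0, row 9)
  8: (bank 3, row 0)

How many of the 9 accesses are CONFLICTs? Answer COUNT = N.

0: bank 1 row 7 — prev None → EMPTY
1: bank 0 row 9 — prev None → EMPTY
2: bank 1 row 6 — prev 7 → CONFLICT
3: bank 1 row 6 — prev 6 → HIT
4: bank 0 row 3 — prev 9 → CONFLICT
5: bank 2 row 7 — prev None → EMPTY
6: bank 2 row 7 — prev 7 → HIT
7: bank 0 row 9 — prev 3 → CONFLICT
8: bank 3 row 0 — prev None → EMPTY

COUNT = 3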